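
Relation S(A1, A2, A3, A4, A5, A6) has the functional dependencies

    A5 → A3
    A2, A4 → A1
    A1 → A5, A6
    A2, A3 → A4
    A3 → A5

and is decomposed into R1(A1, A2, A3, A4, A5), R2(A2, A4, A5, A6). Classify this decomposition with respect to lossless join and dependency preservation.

lossless but not dependency-preserving

Lossless test: (A2, A4, A5)⁺ = {A1, A2, A3, A4, A5, A6}, which contains all of one fragment — lossless.
Dependency preservation: the restricted closure of {A1} across the fragments never reaches {A5, A6}, so A1 → A5, A6 cannot be enforced without a join — not preserved.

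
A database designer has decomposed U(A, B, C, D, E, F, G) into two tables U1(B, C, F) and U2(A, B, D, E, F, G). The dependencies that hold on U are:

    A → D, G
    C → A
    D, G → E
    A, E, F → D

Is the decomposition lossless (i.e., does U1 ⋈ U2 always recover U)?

No

Common attributes: U1 ∩ U2 = {B, F}.
No dependency enlarges {B, F}, so (B, F)⁺ = {B, F}.
The closure contains neither all of U1 = {B, C, F} nor all of U2 = {A, B, D, E, F, G}, so the common attributes are not a superkey of either fragment. The join is lossy.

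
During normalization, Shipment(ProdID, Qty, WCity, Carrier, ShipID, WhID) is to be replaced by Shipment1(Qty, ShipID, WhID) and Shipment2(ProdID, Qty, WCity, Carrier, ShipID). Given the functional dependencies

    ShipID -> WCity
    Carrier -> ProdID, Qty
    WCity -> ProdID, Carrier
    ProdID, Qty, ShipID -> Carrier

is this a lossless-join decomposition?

Common attributes: Shipment1 ∩ Shipment2 = {Qty, ShipID}.
Closure of {Qty, ShipID}: ShipID → WCity applies, adding WCity; WCity → ProdID, Carrier applies, adding ProdID, Carrier. So (Qty, ShipID)⁺ = {ProdID, Qty, WCity, Carrier, ShipID}.
This closure contains every attribute of Shipment2, so Shipment1 ∩ Shipment2 → Shipment2. The join is lossless.

Yes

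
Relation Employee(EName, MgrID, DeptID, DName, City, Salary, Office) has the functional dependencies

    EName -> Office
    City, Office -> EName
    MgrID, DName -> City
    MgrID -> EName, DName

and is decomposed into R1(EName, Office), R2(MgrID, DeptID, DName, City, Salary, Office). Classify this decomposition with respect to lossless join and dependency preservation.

lossy and not dependency-preserving

Lossless test: (Office)⁺ = {Office}, which is a superkey of neither fragment — lossy.
Dependency preservation: the restricted closure of {City, Office} across the fragments never reaches {EName}, so City, Office → EName cannot be enforced without a join — not preserved.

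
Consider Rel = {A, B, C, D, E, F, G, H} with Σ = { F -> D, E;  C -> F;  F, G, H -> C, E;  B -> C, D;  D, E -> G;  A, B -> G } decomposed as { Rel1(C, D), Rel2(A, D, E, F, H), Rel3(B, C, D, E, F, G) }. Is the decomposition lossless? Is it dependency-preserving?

lossy and not dependency-preserving

Lossless test (chase): Rows 1 and 3 agree on C; apply C→F and equate their F entries. Rows 2 and 3 agree on D, E; apply D, E→G and equate their G entries. Rows 1 and 2 agree on F; apply F→D, E and equate their D, E entries. Rows 1 and 2 agree on D, E; apply D, E→G and equate their G entries. No row becomes fully distinguished — the join is lossy.
Dependency preservation: the restricted closure of {F, G, H} across the fragments never reaches {C, E}, so F, G, H → C, E cannot be enforced without a join — not preserved.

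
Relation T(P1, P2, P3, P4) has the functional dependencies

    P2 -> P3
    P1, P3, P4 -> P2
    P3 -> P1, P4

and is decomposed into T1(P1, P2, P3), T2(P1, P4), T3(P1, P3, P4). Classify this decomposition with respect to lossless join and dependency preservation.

Lossless test (chase): Rows 1 and 3 agree on P3; apply P3→P1, P4 and equate their P1, P4 entries. Rows 1 and 3 agree on P1, P3, P4; apply P1, P3, P4→P2 and equate their P2 entries. Row 1 is now all distinguished symbols — the join is lossless.
Dependency preservation: P1, P3, P4 → P2 is not contained in any single fragment, but the restricted closure of its left-hand side across the fragments still reaches the right-hand side; the remaining FDs each lie inside some fragment. All dependencies are preserved.

lossless and dependency-preserving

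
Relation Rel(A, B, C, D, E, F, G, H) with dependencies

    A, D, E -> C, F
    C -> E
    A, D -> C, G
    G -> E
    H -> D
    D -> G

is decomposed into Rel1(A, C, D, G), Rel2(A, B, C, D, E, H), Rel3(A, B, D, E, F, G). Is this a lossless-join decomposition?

Yes

Chase test. Columns are A, B, C, D, E, F, G, H; row i has aⱼ where attribute j ∈ Reli, else bᵢⱼ.
Initial tableau (one row per fragment):
  row 1: a1 b12 a3 a4 b15 b16 a7 b18
  row 2: a1 a2 a3 a4 a5 b26 b27 a8
  row 3: a1 a2 b33 a4 a5 a6 a7 b38
Rows 2 and 3 agree on A, D, E; apply A, D, E→C, F and equate their C, F entries.
Rows 1 and 2 agree on C; apply C→E and equate their E entries.
Rows 1 and 2 agree on A, D; apply A, D→C, G and equate their C, G entries.
Rows 1 and 2 agree on A, D, E; apply A, D, E→C, F and equate their C, F entries.
Row 2 is now all distinguished symbols — the join is lossless.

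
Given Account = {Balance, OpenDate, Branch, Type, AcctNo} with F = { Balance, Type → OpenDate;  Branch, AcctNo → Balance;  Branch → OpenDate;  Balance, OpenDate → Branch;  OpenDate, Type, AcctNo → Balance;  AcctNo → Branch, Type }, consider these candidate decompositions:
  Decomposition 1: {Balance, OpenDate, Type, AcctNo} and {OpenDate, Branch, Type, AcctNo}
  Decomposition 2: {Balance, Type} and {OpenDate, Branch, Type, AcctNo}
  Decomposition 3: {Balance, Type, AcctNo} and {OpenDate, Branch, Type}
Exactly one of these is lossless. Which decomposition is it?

Decomposition 1: common = {OpenDate, Type, AcctNo}, closure = {Balance, OpenDate, Branch, Type, AcctNo} → lossless.
Decomposition 2: common = {Type}, closure = {Type} → lossy.
Decomposition 3: common = {Type}, closure = {Type} → lossy.

Decomposition 1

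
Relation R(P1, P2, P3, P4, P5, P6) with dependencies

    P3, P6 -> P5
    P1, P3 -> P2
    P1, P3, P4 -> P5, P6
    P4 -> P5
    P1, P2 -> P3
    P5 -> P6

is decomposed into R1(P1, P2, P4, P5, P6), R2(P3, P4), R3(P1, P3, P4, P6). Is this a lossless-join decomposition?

Chase test. Columns are P1, P2, P3, P4, P5, P6; row i has aⱼ where attribute j ∈ Ri, else bᵢⱼ.
Initial tableau (one row per fragment):
  row 1: a1 a2 b13 a4 a5 a6
  row 2: b21 b22 a3 a4 b25 b26
  row 3: a1 b32 a3 a4 b35 a6
Rows 1 and 2 agree on P4; apply P4→P5 and equate their P5 entries.
Rows 1 and 3 agree on P4; apply P4→P5 and equate their P5 entries.
Rows 1 and 2 agree on P5; apply P5→P6 and equate their P6 entries.
No row becomes fully distinguished — the join is lossy.

No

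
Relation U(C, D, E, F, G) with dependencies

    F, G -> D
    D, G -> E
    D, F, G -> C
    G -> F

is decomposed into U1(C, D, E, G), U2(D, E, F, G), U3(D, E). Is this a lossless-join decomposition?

Yes

Chase test. Columns are C, D, E, F, G; row i has aⱼ where attribute j ∈ Ui, else bᵢⱼ.
Initial tableau (one row per fragment):
  row 1: a1 a2 a3 b14 a5
  row 2: b21 a2 a3 a4 a5
  row 3: b31 a2 a3 b34 b35
Rows 1 and 2 agree on G; apply G→F and equate their F entries.
Rows 1 and 2 agree on D, F, G; apply D, F, G→C and equate their C entries.
Row 1 is now all distinguished symbols — the join is lossless.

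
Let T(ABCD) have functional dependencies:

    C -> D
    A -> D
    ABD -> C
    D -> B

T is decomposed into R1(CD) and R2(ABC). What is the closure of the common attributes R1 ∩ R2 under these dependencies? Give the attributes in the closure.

BCD

R1 ∩ R2 = {C}.
C → D applies, adding D
D → B applies, adding B
Closure: {BCD}.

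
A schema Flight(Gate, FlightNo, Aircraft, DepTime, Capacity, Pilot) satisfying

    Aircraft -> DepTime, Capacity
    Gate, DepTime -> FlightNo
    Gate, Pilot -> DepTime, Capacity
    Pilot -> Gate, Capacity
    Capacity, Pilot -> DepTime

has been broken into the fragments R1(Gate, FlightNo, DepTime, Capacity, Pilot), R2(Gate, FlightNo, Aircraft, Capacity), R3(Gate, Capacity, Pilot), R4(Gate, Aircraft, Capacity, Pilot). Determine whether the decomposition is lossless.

Yes

Chase test. Columns are Gate, FlightNo, Aircraft, DepTime, Capacity, Pilot; row i has aⱼ where attribute j ∈ Ri, else bᵢⱼ.
Initial tableau (one row per fragment):
  row 1: a1 a2 b13 a4 a5 a6
  row 2: a1 a2 a3 b24 a5 b26
  row 3: a1 b32 b33 b34 a5 a6
  row 4: a1 b42 a3 b44 a5 a6
Rows 2 and 4 agree on Aircraft; apply Aircraft→DepTime, Capacity and equate their DepTime, Capacity entries.
Rows 2 and 4 agree on Gate, DepTime; apply Gate, DepTime→FlightNo and equate their FlightNo entries.
Rows 1 and 3 agree on Gate, Pilot; apply Gate, Pilot→DepTime, Capacity and equate their DepTime, Capacity entries.
Rows 1 and 4 agree on Gate, Pilot; apply Gate, Pilot→DepTime, Capacity and equate their DepTime, Capacity entries.
Rows 1 and 3 agree on Gate, DepTime; apply Gate, DepTime→FlightNo and equate their FlightNo entries.
Row 4 is now all distinguished symbols — the join is lossless.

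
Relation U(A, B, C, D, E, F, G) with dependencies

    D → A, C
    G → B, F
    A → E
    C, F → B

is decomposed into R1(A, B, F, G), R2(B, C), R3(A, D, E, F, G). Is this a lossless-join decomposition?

Chase test. Columns are A, B, C, D, E, F, G; row i has aⱼ where attribute j ∈ Ri, else bᵢⱼ.
Initial tableau (one row per fragment):
  row 1: a1 a2 b13 b14 b15 a6 a7
  row 2: b21 a2 a3 b24 b25 b26 b27
  row 3: a1 b32 b33 a4 a5 a6 a7
Rows 1 and 3 agree on G; apply G→B, F and equate their B, F entries.
Rows 1 and 3 agree on A; apply A→E and equate their E entries.
No row becomes fully distinguished — the join is lossy.

No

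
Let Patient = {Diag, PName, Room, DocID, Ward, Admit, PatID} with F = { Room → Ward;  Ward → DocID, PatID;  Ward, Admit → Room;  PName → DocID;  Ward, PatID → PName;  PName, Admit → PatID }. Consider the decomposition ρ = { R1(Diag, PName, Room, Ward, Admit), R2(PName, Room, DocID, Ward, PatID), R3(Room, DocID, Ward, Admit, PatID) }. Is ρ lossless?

Yes

Chase test. Columns are Diag, PName, Room, DocID, Ward, Admit, PatID; row i has aⱼ where attribute j ∈ Ri, else bᵢⱼ.
Initial tableau (one row per fragment):
  row 1: a1 a2 a3 b14 a5 a6 b17
  row 2: b21 a2 a3 a4 a5 b26 a7
  row 3: b31 b32 a3 a4 a5 a6 a7
Rows 1 and 2 agree on Ward; apply Ward→DocID, PatID and equate their DocID, PatID entries.
Rows 1 and 3 agree on Ward, PatID; apply Ward, PatID→PName and equate their PName entries.
Row 1 is now all distinguished symbols — the join is lossless.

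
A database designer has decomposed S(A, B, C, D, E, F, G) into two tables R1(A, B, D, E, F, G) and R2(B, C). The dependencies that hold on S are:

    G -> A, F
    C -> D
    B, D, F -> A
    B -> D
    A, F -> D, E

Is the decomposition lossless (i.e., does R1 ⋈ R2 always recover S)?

No

Common attributes: R1 ∩ R2 = {B}.
Closure of {B}: B → D applies, adding D. So (B)⁺ = {B, D}.
The closure contains neither all of R1 = {A, B, D, E, F, G} nor all of R2 = {B, C}, so the common attributes are not a superkey of either fragment. The join is lossy.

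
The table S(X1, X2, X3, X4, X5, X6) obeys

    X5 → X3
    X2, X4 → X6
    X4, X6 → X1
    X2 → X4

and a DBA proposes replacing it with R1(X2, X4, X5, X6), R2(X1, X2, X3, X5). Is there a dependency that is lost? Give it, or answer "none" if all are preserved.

Check X4, X6 → X1: no single fragment contains all of {X1, X4, X6}, and the restricted closure of {X4, X6} across the fragments never reaches {X1}.
X5 → X3 is preserved.
X2, X4 → X6 is preserved.
X2 → X4 is preserved.

X4, X6 → X1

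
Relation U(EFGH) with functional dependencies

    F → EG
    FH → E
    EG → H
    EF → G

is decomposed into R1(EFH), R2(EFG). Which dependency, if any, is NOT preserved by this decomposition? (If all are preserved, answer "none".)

EG → H

Check EG → H: no single fragment contains all of {EGH}, and the restricted closure of {EG} across the fragments never reaches {H}.
F → EG is preserved.
FH → E is preserved.
EF → G is preserved.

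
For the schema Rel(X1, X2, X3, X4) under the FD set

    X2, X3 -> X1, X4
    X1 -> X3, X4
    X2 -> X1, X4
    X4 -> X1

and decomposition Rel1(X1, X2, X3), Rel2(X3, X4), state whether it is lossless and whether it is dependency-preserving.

lossy and not dependency-preserving

Lossless test: (X3)⁺ = {X3}, which is a superkey of neither fragment — lossy.
Dependency preservation: the restricted closure of {X2, X3} across the fragments never reaches {X1, X4}, so X2, X3 → X1, X4 cannot be enforced without a join — not preserved.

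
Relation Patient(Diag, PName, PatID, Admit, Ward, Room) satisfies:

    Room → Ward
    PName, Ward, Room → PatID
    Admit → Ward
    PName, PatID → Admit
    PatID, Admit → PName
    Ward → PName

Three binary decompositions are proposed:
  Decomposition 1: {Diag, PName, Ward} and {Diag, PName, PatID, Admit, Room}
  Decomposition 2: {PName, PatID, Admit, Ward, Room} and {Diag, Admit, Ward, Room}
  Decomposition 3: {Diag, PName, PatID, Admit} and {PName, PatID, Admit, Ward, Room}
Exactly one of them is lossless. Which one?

Decomposition 1: common = {Diag, PName}, closure = {Diag, PName} → lossy.
Decomposition 2: common = {Admit, Ward, Room}, closure = {PName, PatID, Admit, Ward, Room} → lossless.
Decomposition 3: common = {PName, PatID, Admit}, closure = {PName, PatID, Admit, Ward} → lossy.

Decomposition 2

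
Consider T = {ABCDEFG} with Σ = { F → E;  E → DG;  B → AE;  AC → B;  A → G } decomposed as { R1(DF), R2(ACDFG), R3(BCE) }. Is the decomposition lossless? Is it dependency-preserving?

lossy and not dependency-preserving

Lossless test (chase): Rows 1 and 2 agree on F; apply F→E and equate their E entries. Rows 1 and 2 agree on E; apply E→DG and equate their DG entries. No row becomes fully distinguished — the join is lossy.
Dependency preservation: the restricted closure of {F} across the fragments never reaches {E}, so F → E cannot be enforced without a join — not preserved.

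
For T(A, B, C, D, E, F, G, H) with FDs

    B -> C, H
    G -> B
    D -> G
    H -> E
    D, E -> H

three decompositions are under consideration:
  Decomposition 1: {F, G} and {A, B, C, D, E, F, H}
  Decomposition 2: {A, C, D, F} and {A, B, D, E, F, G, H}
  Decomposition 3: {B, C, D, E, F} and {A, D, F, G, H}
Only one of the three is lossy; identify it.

Decomposition 1

Decomposition 1: common = {F}, closure = {F} → lossy.
Decomposition 2: common = {A, D, F}, closure = {A, B, C, D, E, F, G, H} → lossless.
Decomposition 3: common = {D, F}, closure = {B, C, D, E, F, G, H} → lossless.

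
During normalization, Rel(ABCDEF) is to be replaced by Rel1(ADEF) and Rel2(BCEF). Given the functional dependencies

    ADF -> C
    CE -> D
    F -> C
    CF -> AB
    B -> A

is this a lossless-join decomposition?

Yes

Common attributes: Rel1 ∩ Rel2 = {EF}.
Closure of {EF}: F → C applies, adding C; CF → AB applies, adding AB; CE → D applies, adding D. So (EF)⁺ = {ABCDEF}.
This closure contains every attribute of Rel1, so Rel1 ∩ Rel2 → Rel1. The join is lossless.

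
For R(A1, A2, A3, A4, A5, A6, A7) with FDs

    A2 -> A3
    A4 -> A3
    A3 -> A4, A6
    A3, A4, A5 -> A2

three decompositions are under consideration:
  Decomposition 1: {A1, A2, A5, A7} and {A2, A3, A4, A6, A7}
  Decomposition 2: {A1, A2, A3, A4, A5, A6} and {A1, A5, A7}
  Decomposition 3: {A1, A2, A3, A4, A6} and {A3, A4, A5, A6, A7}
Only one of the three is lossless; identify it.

Decomposition 1: common = {A2, A7}, closure = {A2, A3, A4, A6, A7} → lossless.
Decomposition 2: common = {A1, A5}, closure = {A1, A5} → lossy.
Decomposition 3: common = {A3, A4, A6}, closure = {A3, A4, A6} → lossy.

Decomposition 1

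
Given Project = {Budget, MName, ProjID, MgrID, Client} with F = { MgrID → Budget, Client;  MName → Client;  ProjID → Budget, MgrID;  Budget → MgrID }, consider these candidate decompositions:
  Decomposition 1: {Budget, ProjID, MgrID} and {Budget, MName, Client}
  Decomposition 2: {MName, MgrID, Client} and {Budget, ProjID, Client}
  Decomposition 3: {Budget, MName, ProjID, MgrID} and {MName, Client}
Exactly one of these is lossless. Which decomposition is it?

Decomposition 1: common = {Budget}, closure = {Budget, MgrID, Client} → lossy.
Decomposition 2: common = {Client}, closure = {Client} → lossy.
Decomposition 3: common = {MName}, closure = {MName, Client} → lossless.

Decomposition 3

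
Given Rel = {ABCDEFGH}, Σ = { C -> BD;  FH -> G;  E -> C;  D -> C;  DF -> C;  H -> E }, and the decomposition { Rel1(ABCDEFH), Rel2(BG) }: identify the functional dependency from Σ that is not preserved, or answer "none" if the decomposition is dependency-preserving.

Check FH → G: no single fragment contains all of {FGH}, and the restricted closure of {FH} across the fragments never reaches {G}.
C → BD is preserved.
E → C is preserved.
D → C is preserved.
DF → C is preserved.
H → E is preserved.

FH -> G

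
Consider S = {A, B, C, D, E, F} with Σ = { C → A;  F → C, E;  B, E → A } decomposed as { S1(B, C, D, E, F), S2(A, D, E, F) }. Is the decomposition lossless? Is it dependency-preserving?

Lossless test: (D, E, F)⁺ = {A, C, D, E, F}, which contains all of one fragment — lossless.
Dependency preservation: the restricted closure of {C} across the fragments never reaches {A}, so C → A cannot be enforced without a join — not preserved.

lossless but not dependency-preserving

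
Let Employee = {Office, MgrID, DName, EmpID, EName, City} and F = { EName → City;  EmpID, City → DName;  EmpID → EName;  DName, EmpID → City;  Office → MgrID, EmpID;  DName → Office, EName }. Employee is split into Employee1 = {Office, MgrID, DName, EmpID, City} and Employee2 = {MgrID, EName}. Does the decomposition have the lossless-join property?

No

Common attributes: Employee1 ∩ Employee2 = {MgrID}.
No dependency enlarges {MgrID}, so (MgrID)⁺ = {MgrID}.
The closure contains neither all of Employee1 = {Office, MgrID, DName, EmpID, City} nor all of Employee2 = {MgrID, EName}, so the common attributes are not a superkey of either fragment. The join is lossy.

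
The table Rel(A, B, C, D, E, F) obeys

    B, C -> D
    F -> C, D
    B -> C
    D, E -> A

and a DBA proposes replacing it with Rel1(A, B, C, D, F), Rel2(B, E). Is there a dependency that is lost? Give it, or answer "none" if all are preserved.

D, E -> A

Check D, E → A: no single fragment contains all of {A, D, E}, and the restricted closure of {D, E} across the fragments never reaches {A}.
B, C → D is preserved.
F → C, D is preserved.
B → C is preserved.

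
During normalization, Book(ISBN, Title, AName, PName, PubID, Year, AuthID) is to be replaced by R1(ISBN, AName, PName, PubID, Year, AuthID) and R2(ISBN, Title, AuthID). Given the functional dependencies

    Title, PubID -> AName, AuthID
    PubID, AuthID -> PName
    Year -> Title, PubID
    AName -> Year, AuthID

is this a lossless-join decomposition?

Common attributes: R1 ∩ R2 = {ISBN, AuthID}.
No dependency enlarges {ISBN, AuthID}, so (ISBN, AuthID)⁺ = {ISBN, AuthID}.
The closure contains neither all of R1 = {ISBN, AName, PName, PubID, Year, AuthID} nor all of R2 = {ISBN, Title, AuthID}, so the common attributes are not a superkey of either fragment. The join is lossy.

No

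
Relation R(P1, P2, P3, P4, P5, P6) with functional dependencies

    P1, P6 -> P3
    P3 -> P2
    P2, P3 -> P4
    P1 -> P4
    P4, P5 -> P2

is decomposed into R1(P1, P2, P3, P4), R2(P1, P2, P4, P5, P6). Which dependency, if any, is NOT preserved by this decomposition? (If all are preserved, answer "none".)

Check P1, P6 → P3: no single fragment contains all of {P1, P3, P6}, and the restricted closure of {P1, P6} across the fragments never reaches {P3}.
P3 → P2 is preserved.
P2, P3 → P4 is preserved.
P1 → P4 is preserved.
P4, P5 → P2 is preserved.

P1, P6 -> P3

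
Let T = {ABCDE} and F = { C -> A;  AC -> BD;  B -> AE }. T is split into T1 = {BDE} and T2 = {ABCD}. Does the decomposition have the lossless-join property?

Common attributes: T1 ∩ T2 = {BD}.
Closure of {BD}: B → AE applies, adding AE. So (BD)⁺ = {ABDE}.
This closure contains every attribute of T1, so T1 ∩ T2 → T1. The join is lossless.

Yes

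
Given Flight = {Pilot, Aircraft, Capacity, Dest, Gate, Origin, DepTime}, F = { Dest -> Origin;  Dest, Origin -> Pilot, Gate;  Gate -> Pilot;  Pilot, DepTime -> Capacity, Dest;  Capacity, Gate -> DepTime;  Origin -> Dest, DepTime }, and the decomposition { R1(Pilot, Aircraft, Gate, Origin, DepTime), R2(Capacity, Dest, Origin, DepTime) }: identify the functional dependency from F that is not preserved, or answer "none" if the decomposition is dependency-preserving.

Capacity, Gate -> DepTime

Check Capacity, Gate → DepTime: no single fragment contains all of {Capacity, Gate, DepTime}, and the restricted closure of {Capacity, Gate} across the fragments never reaches {DepTime}.
Dest → Origin is preserved.
Dest, Origin → Pilot, Gate is preserved.
Gate → Pilot is preserved.
Pilot, DepTime → Capacity, Dest is preserved.
Origin → Dest, DepTime is preserved.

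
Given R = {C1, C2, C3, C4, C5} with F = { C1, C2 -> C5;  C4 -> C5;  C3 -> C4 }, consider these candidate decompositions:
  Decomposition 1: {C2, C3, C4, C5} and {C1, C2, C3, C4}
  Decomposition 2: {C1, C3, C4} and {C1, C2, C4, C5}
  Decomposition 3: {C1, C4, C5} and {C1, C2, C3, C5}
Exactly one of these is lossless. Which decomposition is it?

Decomposition 1: common = {C2, C3, C4}, closure = {C2, C3, C4, C5} → lossless.
Decomposition 2: common = {C1, C4}, closure = {C1, C4, C5} → lossy.
Decomposition 3: common = {C1, C5}, closure = {C1, C5} → lossy.

Decomposition 1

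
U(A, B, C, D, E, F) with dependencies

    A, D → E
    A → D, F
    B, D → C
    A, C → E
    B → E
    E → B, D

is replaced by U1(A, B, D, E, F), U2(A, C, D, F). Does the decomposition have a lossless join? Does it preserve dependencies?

Lossless test: (A, D, F)⁺ = {A, B, C, D, E, F}, which contains all of one fragment — lossless.
Dependency preservation: the restricted closure of {B, D} across the fragments never reaches {C}, so B, D → C cannot be enforced without a join — not preserved.

lossless but not dependency-preserving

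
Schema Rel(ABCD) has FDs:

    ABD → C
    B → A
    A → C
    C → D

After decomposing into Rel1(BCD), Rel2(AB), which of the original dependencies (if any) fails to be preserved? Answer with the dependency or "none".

A → C

Check A → C: no single fragment contains all of {AC}, and the restricted closure of {A} across the fragments never reaches {C}.
ABD → C is preserved.
B → A is preserved.
C → D is preserved.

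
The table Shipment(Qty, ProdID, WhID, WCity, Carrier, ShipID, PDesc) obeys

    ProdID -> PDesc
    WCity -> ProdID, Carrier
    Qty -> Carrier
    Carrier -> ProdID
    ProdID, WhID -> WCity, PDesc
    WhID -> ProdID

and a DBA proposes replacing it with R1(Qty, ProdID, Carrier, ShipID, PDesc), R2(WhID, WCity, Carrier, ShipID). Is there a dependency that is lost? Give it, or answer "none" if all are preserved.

ProdID → PDesc lies within R1.
WCity → ProdID, Carrier: restricted closure across fragments reaches ProdID, Carrier.
Qty → Carrier lies within R1.
Carrier → ProdID lies within R1.
ProdID, WhID → WCity, PDesc: restricted closure across fragments reaches WCity, PDesc.
WhID → ProdID: restricted closure across fragments reaches ProdID.
Every dependency is enforceable on the fragments, so the decomposition is dependency-preserving.

none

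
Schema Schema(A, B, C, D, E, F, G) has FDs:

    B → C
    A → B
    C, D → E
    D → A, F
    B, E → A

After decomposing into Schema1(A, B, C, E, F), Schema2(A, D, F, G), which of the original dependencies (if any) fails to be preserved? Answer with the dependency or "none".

Check C, D → E: no single fragment contains all of {C, D, E}, and the restricted closure of {C, D} across the fragments never reaches {E}.
B → C is preserved.
A → B is preserved.
D → A, F is preserved.
B, E → A is preserved.

C, D → E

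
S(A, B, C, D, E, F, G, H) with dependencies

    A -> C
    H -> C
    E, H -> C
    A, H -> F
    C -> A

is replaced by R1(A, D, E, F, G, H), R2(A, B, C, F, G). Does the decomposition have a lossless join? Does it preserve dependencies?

Lossless test: (A, F, G)⁺ = {A, C, F, G}, which is a superkey of neither fragment — lossy.
Dependency preservation: H → C; E, H → C are not contained in any single fragment, but the restricted closure of each left-hand side across the fragments still reaches the right-hand side; the remaining FDs each lie inside some fragment. All dependencies are preserved.

lossy but dependency-preserving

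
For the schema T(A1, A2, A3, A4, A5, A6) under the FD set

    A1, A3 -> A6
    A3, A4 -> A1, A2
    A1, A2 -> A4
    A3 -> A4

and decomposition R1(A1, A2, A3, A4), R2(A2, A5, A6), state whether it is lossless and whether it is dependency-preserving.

lossy and not dependency-preserving

Lossless test: (A2)⁺ = {A2}, which is a superkey of neither fragment — lossy.
Dependency preservation: the restricted closure of {A1, A3} across the fragments never reaches {A6}, so A1, A3 → A6 cannot be enforced without a join — not preserved.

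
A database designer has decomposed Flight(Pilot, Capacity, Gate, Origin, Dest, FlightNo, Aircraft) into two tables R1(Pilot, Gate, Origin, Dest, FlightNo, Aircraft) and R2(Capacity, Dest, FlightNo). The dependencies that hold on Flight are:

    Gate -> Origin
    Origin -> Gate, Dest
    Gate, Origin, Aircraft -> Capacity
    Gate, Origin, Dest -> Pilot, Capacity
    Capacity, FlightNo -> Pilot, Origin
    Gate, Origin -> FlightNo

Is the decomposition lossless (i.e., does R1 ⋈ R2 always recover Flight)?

No

Common attributes: R1 ∩ R2 = {Dest, FlightNo}.
No dependency enlarges {Dest, FlightNo}, so (Dest, FlightNo)⁺ = {Dest, FlightNo}.
The closure contains neither all of R1 = {Pilot, Gate, Origin, Dest, FlightNo, Aircraft} nor all of R2 = {Capacity, Dest, FlightNo}, so the common attributes are not a superkey of either fragment. The join is lossy.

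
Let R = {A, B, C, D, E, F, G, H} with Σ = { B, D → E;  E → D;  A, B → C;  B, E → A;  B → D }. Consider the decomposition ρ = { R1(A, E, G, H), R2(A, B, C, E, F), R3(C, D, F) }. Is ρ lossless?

Chase test. Columns are A, B, C, D, E, F, G, H; row i has aⱼ where attribute j ∈ Ri, else bᵢⱼ.
Initial tableau (one row per fragment):
  row 1: a1 b12 b13 b14 a5 b16 a7 a8
  row 2: a1 a2 a3 b24 a5 a6 b27 b28
  row 3: b31 b32 a3 a4 b35 a6 b37 b38
Rows 1 and 2 agree on E; apply E→D and equate their D entries.
No row becomes fully distinguished — the join is lossy.

No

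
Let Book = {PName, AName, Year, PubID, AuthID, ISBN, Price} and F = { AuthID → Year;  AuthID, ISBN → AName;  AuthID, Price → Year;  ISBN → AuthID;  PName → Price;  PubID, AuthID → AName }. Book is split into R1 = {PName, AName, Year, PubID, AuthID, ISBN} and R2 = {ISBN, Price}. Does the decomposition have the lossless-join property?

Common attributes: R1 ∩ R2 = {ISBN}.
Closure of {ISBN}: ISBN → AuthID applies, adding AuthID; AuthID → Year applies, adding Year; AuthID, ISBN → AName applies, adding AName. So (ISBN)⁺ = {AName, Year, AuthID, ISBN}.
The closure contains neither all of R1 = {PName, AName, Year, PubID, AuthID, ISBN} nor all of R2 = {ISBN, Price}, so the common attributes are not a superkey of either fragment. The join is lossy.

No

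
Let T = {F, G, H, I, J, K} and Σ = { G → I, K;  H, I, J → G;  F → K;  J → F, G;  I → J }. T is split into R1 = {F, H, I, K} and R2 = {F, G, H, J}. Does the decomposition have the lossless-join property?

No

Common attributes: R1 ∩ R2 = {F, H}.
Closure of {F, H}: F → K applies, adding K. So (F, H)⁺ = {F, H, K}.
The closure contains neither all of R1 = {F, H, I, K} nor all of R2 = {F, G, H, J}, so the common attributes are not a superkey of either fragment. The join is lossy.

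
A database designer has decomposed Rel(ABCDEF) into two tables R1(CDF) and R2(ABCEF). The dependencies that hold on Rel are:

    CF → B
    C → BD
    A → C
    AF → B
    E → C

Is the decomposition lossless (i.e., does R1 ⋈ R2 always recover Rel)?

Common attributes: R1 ∩ R2 = {CF}.
Closure of {CF}: CF → B applies, adding B; C → BD applies, adding D. So (CF)⁺ = {BCDF}.
This closure contains every attribute of R1, so R1 ∩ R2 → R1. The join is lossless.

Yes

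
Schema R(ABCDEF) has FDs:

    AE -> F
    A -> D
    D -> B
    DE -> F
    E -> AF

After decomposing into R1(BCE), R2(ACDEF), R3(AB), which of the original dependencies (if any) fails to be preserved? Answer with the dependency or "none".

D -> B

Check D → B: no single fragment contains all of {BD}, and the restricted closure of {D} across the fragments never reaches {B}.
AE → F is preserved.
A → D is preserved.
DE → F is preserved.
E → AF is preserved.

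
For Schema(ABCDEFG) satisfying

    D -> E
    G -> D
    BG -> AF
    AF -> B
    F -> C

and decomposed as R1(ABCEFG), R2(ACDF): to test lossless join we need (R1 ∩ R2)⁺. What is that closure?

R1 ∩ R2 = {ACF}.
AF → B applies, adding B
Closure: {ABCF}.

ABCF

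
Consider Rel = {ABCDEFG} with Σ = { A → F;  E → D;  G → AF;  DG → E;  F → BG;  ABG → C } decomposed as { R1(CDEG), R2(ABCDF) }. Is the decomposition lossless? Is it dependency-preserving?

lossy and not dependency-preserving

Lossless test: (CD)⁺ = {CD}, which is a superkey of neither fragment — lossy.
Dependency preservation: the restricted closure of {G} across the fragments never reaches {AF}, so G → AF cannot be enforced without a join — not preserved.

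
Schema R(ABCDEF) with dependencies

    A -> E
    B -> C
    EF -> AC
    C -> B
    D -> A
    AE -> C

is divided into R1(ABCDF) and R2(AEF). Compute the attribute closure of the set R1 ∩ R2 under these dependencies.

R1 ∩ R2 = {AF}.
A → E applies, adding E
EF → AC applies, adding C
C → B applies, adding B
Closure: {ABCEF}.

ABCEF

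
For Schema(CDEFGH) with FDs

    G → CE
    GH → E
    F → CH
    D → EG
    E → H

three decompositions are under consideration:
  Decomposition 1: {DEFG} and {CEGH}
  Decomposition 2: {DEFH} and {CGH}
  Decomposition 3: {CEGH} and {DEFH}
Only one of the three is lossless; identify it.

Decomposition 1: common = {EG}, closure = {CEGH} → lossless.
Decomposition 2: common = {H}, closure = {H} → lossy.
Decomposition 3: common = {EH}, closure = {EH} → lossy.

Decomposition 1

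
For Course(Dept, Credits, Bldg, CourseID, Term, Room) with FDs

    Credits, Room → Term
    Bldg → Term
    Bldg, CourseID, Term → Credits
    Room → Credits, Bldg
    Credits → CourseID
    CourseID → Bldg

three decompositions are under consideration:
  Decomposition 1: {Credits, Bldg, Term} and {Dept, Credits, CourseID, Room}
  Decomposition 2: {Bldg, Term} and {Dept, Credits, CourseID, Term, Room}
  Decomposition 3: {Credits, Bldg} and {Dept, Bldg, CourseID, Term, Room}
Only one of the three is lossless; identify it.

Decomposition 1: common = {Credits}, closure = {Credits, Bldg, CourseID, Term} → lossless.
Decomposition 2: common = {Term}, closure = {Term} → lossy.
Decomposition 3: common = {Bldg}, closure = {Bldg, Term} → lossy.

Decomposition 1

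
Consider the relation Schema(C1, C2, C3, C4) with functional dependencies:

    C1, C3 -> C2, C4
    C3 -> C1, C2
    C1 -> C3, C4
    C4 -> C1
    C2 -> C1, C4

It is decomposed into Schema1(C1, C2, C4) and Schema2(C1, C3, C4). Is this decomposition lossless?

Common attributes: Schema1 ∩ Schema2 = {C1, C4}.
Closure of {C1, C4}: C1 → C3, C4 applies, adding C3; C1, C3 → C2, C4 applies, adding C2. So (C1, C4)⁺ = {C1, C2, C3, C4}.
This closure contains every attribute of Schema1, so Schema1 ∩ Schema2 → Schema1. The join is lossless.

Yes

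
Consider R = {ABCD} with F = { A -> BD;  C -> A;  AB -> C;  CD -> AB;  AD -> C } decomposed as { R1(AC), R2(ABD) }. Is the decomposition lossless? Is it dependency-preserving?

Lossless test: (A)⁺ = {ABCD}, which contains all of one fragment — lossless.
Dependency preservation: AB → C; CD → AB; AD → C are not contained in any single fragment, but the restricted closure of each left-hand side across the fragments still reaches the right-hand side; the remaining FDs each lie inside some fragment. All dependencies are preserved.

lossless and dependency-preserving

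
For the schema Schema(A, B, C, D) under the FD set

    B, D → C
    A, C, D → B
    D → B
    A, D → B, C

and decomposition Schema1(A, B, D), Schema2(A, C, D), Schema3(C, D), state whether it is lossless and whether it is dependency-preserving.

lossless and dependency-preserving

Lossless test (chase): Rows 1 and 2 agree on D; apply D→B and equate their B entries. Rows 1 and 3 agree on D; apply D→B and equate their B entries. Rows 1 and 2 agree on A, D; apply A, D→B, C and equate their B, C entries. Row 1 is now all distinguished symbols — the join is lossless.
Dependency preservation: B, D → C; A, C, D → B; A, D → B, C are not contained in any single fragment, but the restricted closure of each left-hand side across the fragments still reaches the right-hand side; the remaining FDs each lie inside some fragment. All dependencies are preserved.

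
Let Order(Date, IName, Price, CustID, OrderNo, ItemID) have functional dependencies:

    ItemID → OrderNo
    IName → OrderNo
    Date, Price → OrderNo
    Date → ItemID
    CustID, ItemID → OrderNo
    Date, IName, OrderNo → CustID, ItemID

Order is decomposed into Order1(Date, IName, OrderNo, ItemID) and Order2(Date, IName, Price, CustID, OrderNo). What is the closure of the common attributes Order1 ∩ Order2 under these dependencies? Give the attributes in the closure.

Date, IName, CustID, OrderNo, ItemID

Order1 ∩ Order2 = {Date, IName, OrderNo}.
Date → ItemID applies, adding ItemID
Date, IName, OrderNo → CustID, ItemID applies, adding CustID
Closure: {Date, IName, CustID, OrderNo, ItemID}.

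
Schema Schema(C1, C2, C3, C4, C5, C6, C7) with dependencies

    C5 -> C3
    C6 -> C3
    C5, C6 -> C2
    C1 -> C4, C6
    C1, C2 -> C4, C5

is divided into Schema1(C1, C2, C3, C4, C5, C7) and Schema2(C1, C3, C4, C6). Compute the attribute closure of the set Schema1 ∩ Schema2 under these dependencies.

C1, C3, C4, C6

Schema1 ∩ Schema2 = {C1, C3, C4}.
C1 → C4, C6 applies, adding C6
Closure: {C1, C3, C4, C6}.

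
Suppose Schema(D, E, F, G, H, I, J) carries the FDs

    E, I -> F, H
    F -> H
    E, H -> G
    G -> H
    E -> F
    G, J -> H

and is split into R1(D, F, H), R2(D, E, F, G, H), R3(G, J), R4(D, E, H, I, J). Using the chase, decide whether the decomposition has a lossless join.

Yes

Chase test. Columns are D, E, F, G, H, I, J; row i has aⱼ where attribute j ∈ Ri, else bᵢⱼ.
Initial tableau (one row per fragment):
  row 1: a1 b12 a3 b14 a5 b16 b17
  row 2: a1 a2 a3 a4 a5 b26 b27
  row 3: b31 b32 b33 a4 b35 b36 a7
  row 4: a1 a2 b43 b44 a5 a6 a7
Rows 2 and 4 agree on E, H; apply E, H→G and equate their G entries.
Rows 2 and 3 agree on G; apply G→H and equate their H entries.
Rows 2 and 4 agree on E; apply E→F and equate their F entries.
Row 4 is now all distinguished symbols — the join is lossless.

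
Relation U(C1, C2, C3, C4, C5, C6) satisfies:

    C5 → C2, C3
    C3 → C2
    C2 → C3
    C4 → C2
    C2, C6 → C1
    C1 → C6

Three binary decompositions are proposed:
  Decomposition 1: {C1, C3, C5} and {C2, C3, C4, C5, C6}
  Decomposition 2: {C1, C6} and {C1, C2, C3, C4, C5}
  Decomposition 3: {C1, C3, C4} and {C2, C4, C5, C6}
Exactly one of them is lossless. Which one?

Decomposition 2

Decomposition 1: common = {C3, C5}, closure = {C2, C3, C5} → lossy.
Decomposition 2: common = {C1}, closure = {C1, C6} → lossless.
Decomposition 3: common = {C4}, closure = {C2, C3, C4} → lossy.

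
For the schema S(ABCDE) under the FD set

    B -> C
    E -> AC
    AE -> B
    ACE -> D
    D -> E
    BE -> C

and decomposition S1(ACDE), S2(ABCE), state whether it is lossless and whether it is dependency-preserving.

lossless and dependency-preserving

Lossless test: (ACE)⁺ = {ABCDE}, which contains all of one fragment — lossless.
Dependency preservation: every FD's attributes lie within a single fragment, so each can be enforced locally — preserved.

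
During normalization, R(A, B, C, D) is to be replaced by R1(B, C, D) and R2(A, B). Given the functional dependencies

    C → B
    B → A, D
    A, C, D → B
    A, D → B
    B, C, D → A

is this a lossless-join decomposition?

Yes

Common attributes: R1 ∩ R2 = {B}.
Closure of {B}: B → A, D applies, adding A, D. So (B)⁺ = {A, B, D}.
This closure contains every attribute of R2, so R1 ∩ R2 → R2. The join is lossless.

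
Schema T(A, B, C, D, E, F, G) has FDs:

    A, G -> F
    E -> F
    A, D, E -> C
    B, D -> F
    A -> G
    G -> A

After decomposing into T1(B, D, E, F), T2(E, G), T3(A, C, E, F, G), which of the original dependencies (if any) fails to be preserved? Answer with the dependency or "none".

A, D, E -> C

Check A, D, E → C: no single fragment contains all of {A, C, D, E}, and the restricted closure of {A, D, E} across the fragments never reaches {C}.
A, G → F is preserved.
E → F is preserved.
B, D → F is preserved.
A → G is preserved.
G → A is preserved.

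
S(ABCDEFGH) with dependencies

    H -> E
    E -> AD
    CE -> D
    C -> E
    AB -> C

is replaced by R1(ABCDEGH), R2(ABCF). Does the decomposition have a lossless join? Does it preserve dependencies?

lossy but dependency-preserving

Lossless test: (ABC)⁺ = {ABCDE}, which is a superkey of neither fragment — lossy.
Dependency preservation: every FD's attributes lie within a single fragment, so each can be enforced locally — preserved.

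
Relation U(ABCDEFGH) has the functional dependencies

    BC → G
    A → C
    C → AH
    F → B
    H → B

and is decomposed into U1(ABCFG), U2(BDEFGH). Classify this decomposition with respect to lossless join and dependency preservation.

lossy and not dependency-preserving

Lossless test: (BFG)⁺ = {BFG}, which is a superkey of neither fragment — lossy.
Dependency preservation: the restricted closure of {C} across the fragments never reaches {AH}, so C → AH cannot be enforced without a join — not preserved.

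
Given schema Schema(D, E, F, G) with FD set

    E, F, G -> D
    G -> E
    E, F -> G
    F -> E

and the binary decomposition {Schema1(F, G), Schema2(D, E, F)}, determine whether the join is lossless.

Yes

Common attributes: Schema1 ∩ Schema2 = {F}.
Closure of {F}: F → E applies, adding E; E, F → G applies, adding G; E, F, G → D applies, adding D. So (F)⁺ = {D, E, F, G}.
This closure contains every attribute of Schema1, so Schema1 ∩ Schema2 → Schema1. The join is lossless.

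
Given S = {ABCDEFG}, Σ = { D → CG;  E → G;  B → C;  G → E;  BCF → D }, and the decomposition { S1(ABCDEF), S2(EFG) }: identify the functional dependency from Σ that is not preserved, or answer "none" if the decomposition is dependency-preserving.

D → CG: restricted closure across fragments reaches CG.
E → G lies within S2.
B → C lies within S1.
G → E lies within S2.
BCF → D lies within S1.
Every dependency is enforceable on the fragments, so the decomposition is dependency-preserving.

none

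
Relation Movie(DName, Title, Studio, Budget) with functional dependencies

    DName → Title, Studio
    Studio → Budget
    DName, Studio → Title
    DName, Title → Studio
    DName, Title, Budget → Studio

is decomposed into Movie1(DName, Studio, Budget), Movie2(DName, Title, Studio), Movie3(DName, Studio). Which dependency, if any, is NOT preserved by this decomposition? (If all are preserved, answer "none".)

none

DName → Title, Studio lies within Movie2.
Studio → Budget lies within Movie1.
DName, Studio → Title lies within Movie2.
DName, Title → Studio lies within Movie2.
DName, Title, Budget → Studio: restricted closure across fragments reaches Studio.
Every dependency is enforceable on the fragments, so the decomposition is dependency-preserving.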